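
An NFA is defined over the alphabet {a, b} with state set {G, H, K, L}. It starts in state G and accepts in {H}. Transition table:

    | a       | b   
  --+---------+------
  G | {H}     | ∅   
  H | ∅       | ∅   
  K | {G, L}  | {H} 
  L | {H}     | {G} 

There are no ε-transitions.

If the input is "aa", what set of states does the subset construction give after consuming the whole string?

∅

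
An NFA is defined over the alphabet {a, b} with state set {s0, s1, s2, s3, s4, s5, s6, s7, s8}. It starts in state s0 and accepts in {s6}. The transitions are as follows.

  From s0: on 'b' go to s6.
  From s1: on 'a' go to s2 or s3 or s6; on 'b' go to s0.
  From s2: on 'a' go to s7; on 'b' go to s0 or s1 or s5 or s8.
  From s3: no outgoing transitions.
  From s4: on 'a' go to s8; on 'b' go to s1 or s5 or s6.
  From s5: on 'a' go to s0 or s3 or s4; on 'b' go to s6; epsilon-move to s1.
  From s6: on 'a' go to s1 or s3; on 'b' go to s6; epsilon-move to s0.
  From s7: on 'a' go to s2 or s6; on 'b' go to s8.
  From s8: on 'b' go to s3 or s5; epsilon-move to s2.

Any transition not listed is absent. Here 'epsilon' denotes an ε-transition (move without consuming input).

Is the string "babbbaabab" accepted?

Start in {s0}.
Read 'b': {s0} → {s0, s6}.
Read 'a': {s0, s6} → {s1, s3}.
Read 'b': {s1, s3} → {s0}.
Read 'b': {s0} → {s0, s6}.
Read 'b': {s0, s6} → {s0, s6}.
Read 'a': {s0, s6} → {s1, s3}.
Read 'a': {s1, s3} → {s0, s2, s3, s6}.
Read 'b': {s0, s2, s3, s6} → {s0, s1, s2, s5, s6, s8}.
Read 'a': {s0, s1, s2, s5, s6, s8} → {s0, s1, s2, s3, s4, s6, s7}.
Read 'b': {s0, s1, s2, s3, s4, s6, s7} → {s0, s1, s2, s5, s6, s8}.
The final set {s0, s1, s2, s5, s6, s8} contains the accepting state s6.

Yes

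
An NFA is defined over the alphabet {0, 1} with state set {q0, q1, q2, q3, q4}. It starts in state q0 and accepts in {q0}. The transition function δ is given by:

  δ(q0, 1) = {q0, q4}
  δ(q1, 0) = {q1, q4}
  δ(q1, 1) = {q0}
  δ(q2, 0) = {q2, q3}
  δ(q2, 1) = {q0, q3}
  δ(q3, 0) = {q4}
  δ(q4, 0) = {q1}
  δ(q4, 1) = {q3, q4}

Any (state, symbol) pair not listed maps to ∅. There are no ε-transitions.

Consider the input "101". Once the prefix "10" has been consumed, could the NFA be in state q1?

Yes

Start in {q0}.
Read '1': q0→{q0, q4}; now {q0, q4}.
Read '0': q0→∅, q4→{q1}; now {q1}.
State q1 is in {q1}.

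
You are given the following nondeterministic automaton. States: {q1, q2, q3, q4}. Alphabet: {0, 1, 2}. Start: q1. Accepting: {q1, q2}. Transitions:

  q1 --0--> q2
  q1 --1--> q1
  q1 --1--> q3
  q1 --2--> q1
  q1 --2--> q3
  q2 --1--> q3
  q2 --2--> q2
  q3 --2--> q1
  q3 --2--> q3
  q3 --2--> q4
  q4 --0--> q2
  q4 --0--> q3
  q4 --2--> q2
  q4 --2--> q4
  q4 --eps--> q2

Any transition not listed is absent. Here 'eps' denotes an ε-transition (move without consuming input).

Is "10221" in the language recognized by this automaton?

Start in {q1}.
Read '1': {q1} → {q1, q3}.
Read '0': {q1, q3} → {q2}.
Read '2': {q2} → {q2}.
Read '2': {q2} → {q2}.
Read '1': {q2} → {q3}.
The final set {q3} contains no accepting state.

No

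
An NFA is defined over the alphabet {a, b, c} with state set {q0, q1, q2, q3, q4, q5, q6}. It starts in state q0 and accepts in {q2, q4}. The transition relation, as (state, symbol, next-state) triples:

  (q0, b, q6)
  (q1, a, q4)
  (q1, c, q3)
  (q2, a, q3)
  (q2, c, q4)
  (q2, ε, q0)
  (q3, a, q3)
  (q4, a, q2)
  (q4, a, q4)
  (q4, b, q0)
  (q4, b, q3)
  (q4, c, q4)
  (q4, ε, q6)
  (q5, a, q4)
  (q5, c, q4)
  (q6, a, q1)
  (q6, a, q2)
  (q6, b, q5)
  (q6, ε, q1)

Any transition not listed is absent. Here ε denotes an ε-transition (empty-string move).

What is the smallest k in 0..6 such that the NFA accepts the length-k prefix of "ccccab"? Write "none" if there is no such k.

none

Start in {q0}.
Read 'c': q0→∅; now ∅.
The set is empty and remains empty for the remaining 5 symbols.
No reachable set along the way intersects F.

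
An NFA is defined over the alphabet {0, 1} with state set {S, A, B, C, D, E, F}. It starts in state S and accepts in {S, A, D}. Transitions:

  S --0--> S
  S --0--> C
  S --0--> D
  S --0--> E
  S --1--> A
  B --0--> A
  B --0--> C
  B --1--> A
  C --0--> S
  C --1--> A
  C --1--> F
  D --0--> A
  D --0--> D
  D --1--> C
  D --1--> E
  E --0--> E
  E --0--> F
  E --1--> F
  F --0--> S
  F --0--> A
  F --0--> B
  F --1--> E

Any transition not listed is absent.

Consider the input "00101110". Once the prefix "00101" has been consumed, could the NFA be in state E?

Start in {S}.
Read '0': S→{S, C, D, E}; now {S, C, D, E}.
Read '0': S→{S, C, D, E}, C→{S}, D→{A, D}, E→{E, F}; now {S, A, C, D, E, F}.
Read '1': S→{A}, A→∅, C→{A, F}, D→{C, E}, E→{F}, F→{E}; now {A, C, E, F}.
Read '0': A→∅, C→{S}, E→{E, F}, F→{S, A, B}; now {S, A, B, E, F}.
Read '1': S→{A}, A→∅, B→{A}, E→{F}, F→{E}; now {A, E, F}.
State E is in {A, E, F}.

Yes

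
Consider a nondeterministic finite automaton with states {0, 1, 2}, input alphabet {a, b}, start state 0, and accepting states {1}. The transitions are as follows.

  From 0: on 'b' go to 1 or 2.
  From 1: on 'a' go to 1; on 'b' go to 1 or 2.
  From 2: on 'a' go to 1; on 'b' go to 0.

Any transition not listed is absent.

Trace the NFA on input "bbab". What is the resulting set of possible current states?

Start in {0}.
Read 'b': {0} → {1, 2}.
Read 'b': {1, 2} → {0, 1, 2}.
Read 'a': {0, 1, 2} → {1}.
Read 'b': {1} → {1, 2}.

{1, 2}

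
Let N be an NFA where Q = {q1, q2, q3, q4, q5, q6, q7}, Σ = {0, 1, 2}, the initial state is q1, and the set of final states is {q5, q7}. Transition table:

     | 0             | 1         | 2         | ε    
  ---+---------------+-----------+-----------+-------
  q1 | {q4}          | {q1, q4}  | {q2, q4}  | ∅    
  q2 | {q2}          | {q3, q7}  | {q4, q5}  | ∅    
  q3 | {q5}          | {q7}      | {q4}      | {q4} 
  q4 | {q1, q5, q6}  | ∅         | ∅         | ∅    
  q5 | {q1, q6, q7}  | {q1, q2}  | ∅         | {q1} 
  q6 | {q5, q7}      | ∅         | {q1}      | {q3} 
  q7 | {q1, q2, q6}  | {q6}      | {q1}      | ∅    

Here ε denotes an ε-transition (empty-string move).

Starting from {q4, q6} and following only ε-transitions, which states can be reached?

{q3, q4, q6}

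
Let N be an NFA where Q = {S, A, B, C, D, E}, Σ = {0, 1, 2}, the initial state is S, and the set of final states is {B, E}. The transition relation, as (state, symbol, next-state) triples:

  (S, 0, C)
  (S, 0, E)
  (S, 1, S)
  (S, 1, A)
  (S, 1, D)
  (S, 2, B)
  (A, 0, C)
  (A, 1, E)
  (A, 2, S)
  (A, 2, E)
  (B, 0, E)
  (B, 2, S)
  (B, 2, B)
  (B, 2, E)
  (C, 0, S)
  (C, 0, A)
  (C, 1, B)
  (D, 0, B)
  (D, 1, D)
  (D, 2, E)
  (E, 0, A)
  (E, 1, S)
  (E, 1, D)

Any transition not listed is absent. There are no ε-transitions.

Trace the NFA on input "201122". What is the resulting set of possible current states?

Start in {S}.
Read '2': {S} → {B}.
Read '0': {B} → {E}.
Read '1': {E} → {S, D}.
Read '1': {S, D} → {S, A, D}.
Read '2': {S, A, D} → {S, B, E}.
Read '2': {S, B, E} → {S, B, E}.

{S, B, E}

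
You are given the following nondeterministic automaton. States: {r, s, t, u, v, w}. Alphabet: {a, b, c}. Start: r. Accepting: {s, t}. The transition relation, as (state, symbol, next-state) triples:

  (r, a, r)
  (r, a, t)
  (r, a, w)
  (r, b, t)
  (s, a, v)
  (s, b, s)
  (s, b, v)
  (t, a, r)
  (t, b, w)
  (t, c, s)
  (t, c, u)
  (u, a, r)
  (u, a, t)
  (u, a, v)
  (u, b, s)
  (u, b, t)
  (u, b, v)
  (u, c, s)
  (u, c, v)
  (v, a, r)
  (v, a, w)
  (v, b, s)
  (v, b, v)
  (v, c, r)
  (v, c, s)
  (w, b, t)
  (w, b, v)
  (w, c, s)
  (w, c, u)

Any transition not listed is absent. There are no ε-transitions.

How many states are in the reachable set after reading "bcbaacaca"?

4

Start in {r}.
Read 'b': {r} → {t}.
Read 'c': {t} → {s, u}.
Read 'b': {s, u} → {s, t, v}.
Read 'a': {s, t, v} → {r, v, w}.
Read 'a': {r, v, w} → {r, t, w}.
Read 'c': {r, t, w} → {s, u}.
Read 'a': {s, u} → {r, t, v}.
Read 'c': {r, t, v} → {r, s, u}.
Read 'a': {r, s, u} → {r, t, v, w}.
That set has 4 states.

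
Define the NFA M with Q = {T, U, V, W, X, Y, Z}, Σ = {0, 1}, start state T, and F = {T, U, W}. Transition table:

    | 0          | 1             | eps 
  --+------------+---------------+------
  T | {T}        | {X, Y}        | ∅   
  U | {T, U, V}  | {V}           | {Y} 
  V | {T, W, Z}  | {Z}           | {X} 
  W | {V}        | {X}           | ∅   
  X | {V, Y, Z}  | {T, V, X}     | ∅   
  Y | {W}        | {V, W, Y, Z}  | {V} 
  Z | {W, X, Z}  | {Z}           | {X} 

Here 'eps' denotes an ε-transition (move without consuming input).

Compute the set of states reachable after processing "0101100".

{T, V, W, X, Y, Z}

Start in {T}.
Read '0': {T} → {T}.
Read '1': {T} → {V, X, Y}.
Read '0': {V, X, Y} → {T, V, W, X, Y, Z}.
Read '1': {T, V, W, X, Y, Z} → {T, V, W, X, Y, Z}.
Read '1': {T, V, W, X, Y, Z} → {T, V, W, X, Y, Z}.
Read '0': {T, V, W, X, Y, Z} → {T, V, W, X, Y, Z}.
Read '0': {T, V, W, X, Y, Z} → {T, V, W, X, Y, Z}.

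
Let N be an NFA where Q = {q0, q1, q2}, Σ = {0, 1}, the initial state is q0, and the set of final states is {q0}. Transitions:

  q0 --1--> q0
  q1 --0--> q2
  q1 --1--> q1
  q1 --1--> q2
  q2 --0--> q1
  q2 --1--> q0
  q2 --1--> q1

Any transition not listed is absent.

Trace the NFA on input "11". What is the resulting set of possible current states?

{q0}

Start in {q0}.
Read '1': q0→{q0}; now {q0}.
Read '1': q0→{q0}; now {q0}.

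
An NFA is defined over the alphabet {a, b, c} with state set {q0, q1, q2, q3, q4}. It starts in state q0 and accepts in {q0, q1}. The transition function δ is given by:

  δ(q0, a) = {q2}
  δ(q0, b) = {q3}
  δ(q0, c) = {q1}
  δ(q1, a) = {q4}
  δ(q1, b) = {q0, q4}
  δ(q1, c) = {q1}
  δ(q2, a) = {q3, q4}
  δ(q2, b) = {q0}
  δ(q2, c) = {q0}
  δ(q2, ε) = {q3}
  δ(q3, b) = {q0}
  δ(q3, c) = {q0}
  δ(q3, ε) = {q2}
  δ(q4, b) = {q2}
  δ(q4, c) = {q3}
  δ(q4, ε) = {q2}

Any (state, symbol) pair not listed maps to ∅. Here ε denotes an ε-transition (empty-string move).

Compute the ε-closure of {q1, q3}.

{q1, q2, q3}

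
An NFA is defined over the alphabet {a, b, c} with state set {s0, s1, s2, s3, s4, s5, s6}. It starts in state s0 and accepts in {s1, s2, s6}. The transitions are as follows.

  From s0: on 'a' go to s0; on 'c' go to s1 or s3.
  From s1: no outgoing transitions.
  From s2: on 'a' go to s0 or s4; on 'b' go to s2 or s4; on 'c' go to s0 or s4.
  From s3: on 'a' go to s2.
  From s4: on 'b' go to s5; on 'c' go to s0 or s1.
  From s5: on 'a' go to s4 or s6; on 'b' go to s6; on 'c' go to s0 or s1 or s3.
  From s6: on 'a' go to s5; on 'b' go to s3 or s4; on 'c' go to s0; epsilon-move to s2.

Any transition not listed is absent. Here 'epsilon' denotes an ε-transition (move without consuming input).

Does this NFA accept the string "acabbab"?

Start in {s0}.
Read 'a': {s0} → {s0}.
Read 'c': {s0} → {s1, s3}.
Read 'a': {s1, s3} → {s2}.
Read 'b': {s2} → {s2, s4}.
Read 'b': {s2, s4} → {s2, s4, s5}.
Read 'a': {s2, s4, s5} → {s0, s2, s4, s6}.
Read 'b': {s0, s2, s4, s6} → {s2, s3, s4, s5}.
The final set {s2, s3, s4, s5} contains the accepting state s2.

Yes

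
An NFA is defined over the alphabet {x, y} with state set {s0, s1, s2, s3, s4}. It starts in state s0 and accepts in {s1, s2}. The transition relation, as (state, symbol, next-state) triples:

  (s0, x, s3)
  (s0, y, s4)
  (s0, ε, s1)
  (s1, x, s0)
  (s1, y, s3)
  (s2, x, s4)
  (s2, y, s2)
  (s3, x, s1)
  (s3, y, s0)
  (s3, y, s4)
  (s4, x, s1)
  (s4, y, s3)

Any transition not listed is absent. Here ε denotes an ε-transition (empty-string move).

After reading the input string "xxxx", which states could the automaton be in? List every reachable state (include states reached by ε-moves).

{s0, s1, s3}

Start: ε-closure({s0}) = {s0, s1}.
Read 'x': s0→{s3}, s1→{s0}; union {s0, s3}; ε-closure = {s0, s1, s3}.
Read 'x': s0→{s3}, s1→{s0}, s3→{s1}; now {s0, s1, s3}.
Read 'x': s0→{s3}, s1→{s0}, s3→{s1}; now {s0, s1, s3}.
Read 'x': s0→{s3}, s1→{s0}, s3→{s1}; now {s0, s1, s3}.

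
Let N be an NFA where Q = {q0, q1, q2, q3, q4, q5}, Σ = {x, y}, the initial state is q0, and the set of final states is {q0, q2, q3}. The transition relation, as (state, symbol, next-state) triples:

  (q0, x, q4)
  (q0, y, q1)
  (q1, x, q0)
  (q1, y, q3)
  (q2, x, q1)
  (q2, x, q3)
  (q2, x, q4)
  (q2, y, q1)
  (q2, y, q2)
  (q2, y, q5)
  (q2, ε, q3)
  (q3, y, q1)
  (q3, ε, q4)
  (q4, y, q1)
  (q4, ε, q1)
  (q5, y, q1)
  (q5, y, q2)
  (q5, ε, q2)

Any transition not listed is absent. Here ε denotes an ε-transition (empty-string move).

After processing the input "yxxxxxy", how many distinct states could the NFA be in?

1

Start in {q0}.
Read 'y': {q0} → {q1}.
Read 'x': {q1} → {q0}.
Read 'x': {q0} → {q1, q4}.
Read 'x': {q1, q4} → {q0}.
Read 'x': {q0} → {q1, q4}.
Read 'x': {q1, q4} → {q0}.
Read 'y': {q0} → {q1}.
That set has 1 state.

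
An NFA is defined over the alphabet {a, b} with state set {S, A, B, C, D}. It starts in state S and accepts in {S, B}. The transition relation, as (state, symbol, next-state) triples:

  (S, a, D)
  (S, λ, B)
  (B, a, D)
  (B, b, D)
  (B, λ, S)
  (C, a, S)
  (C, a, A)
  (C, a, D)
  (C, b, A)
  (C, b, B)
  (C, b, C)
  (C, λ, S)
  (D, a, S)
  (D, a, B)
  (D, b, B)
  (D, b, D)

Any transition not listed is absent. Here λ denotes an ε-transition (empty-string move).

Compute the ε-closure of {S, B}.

{S, B}

Begin with {S, B}.
No ε-moves leave this set, so the closure equals the set itself.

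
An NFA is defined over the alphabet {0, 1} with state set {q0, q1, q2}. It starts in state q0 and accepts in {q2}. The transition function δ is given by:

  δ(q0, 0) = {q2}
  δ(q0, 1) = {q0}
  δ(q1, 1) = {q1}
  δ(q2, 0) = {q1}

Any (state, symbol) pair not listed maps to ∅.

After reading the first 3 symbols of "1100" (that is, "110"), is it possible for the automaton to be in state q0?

Start in {q0}.
Read '1': {q0} → {q0}.
Read '1': {q0} → {q0}.
Read '0': {q0} → {q2}.
State q0 is not in {q2}.

No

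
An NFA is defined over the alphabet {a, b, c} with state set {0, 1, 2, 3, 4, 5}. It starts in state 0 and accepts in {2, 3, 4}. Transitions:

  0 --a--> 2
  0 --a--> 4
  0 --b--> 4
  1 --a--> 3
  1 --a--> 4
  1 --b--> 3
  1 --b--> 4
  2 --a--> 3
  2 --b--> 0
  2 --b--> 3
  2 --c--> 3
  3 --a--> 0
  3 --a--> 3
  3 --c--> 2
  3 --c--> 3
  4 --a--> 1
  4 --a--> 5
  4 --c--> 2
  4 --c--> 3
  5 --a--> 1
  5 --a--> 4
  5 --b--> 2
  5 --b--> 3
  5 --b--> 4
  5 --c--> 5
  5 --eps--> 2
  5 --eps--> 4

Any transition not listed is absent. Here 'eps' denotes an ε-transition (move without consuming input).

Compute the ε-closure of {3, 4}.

Begin with {3, 4}.
No ε-moves leave this set, so the closure equals the set itself.

{3, 4}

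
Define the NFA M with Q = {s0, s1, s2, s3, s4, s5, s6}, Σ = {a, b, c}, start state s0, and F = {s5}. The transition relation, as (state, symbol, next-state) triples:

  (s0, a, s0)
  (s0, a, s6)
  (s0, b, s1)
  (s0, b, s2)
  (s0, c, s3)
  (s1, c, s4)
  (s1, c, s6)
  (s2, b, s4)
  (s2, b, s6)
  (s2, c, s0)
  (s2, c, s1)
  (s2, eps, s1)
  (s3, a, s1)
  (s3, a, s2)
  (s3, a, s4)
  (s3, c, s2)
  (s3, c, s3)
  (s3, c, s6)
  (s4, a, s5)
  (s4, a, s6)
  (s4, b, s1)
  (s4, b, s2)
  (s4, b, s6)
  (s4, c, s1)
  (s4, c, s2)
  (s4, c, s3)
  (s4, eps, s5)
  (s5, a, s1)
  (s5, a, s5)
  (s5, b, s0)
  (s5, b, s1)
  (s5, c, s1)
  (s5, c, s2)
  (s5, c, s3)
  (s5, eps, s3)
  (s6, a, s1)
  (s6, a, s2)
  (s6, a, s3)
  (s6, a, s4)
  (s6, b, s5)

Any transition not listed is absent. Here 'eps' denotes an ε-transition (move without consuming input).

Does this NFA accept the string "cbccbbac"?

No

Start in {s0}.
Read 'c': {s0} → {s3}.
Read 'b': {s3} → ∅.
The set is empty and remains empty for the remaining 6 symbols.
The final set ∅ contains no accepting state.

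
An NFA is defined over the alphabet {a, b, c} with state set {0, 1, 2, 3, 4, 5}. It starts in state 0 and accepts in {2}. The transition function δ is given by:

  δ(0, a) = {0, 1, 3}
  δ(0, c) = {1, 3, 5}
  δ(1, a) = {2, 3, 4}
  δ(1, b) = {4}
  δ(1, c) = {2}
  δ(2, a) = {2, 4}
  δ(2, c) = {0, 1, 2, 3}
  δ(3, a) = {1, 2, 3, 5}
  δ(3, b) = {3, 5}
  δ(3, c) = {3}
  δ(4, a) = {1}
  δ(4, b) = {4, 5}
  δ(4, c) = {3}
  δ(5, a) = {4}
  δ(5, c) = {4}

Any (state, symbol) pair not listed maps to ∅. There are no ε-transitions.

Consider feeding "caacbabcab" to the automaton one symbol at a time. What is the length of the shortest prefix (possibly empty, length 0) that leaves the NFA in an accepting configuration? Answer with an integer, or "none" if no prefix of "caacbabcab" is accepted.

Start in {0}.
Read 'c': 0→{1, 3, 5}; now {1, 3, 5}.
Read 'a': 1→{2, 3, 4}, 3→{1, 2, 3, 5}, 5→{4}; now {1, 2, 3, 4, 5}.
None of the earlier sets intersect F, but {1, 2, 3, 4, 5} does.

2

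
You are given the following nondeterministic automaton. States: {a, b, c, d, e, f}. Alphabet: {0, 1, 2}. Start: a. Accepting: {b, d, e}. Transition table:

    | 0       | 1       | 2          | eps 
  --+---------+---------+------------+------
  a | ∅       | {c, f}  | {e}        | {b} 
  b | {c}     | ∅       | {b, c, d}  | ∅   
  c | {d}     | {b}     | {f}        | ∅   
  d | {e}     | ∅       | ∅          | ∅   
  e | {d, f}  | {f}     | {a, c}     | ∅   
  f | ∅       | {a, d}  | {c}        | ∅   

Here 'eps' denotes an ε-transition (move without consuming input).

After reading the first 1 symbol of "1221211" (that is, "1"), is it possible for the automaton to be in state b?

No

Start: ε-closure({a}) = {a, b}.
Read '1': a→{c, f}, b→∅; now {c, f}.
State b is not in {c, f}.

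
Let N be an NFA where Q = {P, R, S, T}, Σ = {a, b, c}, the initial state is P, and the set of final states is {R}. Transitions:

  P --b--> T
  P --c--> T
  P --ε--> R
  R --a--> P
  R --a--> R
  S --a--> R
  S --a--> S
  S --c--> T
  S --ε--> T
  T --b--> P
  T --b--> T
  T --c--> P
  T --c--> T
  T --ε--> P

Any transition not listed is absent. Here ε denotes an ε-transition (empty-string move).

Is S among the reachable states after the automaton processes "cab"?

Start: ε-closure({P}) = {P, R}.
Read 'c': P→{T}, R→∅; union {T}; ε-closure = {P, R, T}.
Read 'a': P→∅, R→{P, R}, T→∅; now {P, R}.
Read 'b': P→{T}, R→∅; union {T}; ε-closure = {P, R, T}.
State S is not in {P, R, T}.

No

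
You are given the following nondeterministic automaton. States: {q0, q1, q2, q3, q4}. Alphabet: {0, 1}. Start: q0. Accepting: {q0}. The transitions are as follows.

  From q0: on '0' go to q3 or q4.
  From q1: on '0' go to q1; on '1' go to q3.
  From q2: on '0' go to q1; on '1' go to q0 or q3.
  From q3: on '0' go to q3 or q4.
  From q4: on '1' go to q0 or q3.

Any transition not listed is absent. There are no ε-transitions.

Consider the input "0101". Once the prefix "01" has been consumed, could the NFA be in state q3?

Start in {q0}.
Read '0': q0→{q3, q4}; now {q3, q4}.
Read '1': q3→∅, q4→{q0, q3}; now {q0, q3}.
State q3 is in {q0, q3}.

Yes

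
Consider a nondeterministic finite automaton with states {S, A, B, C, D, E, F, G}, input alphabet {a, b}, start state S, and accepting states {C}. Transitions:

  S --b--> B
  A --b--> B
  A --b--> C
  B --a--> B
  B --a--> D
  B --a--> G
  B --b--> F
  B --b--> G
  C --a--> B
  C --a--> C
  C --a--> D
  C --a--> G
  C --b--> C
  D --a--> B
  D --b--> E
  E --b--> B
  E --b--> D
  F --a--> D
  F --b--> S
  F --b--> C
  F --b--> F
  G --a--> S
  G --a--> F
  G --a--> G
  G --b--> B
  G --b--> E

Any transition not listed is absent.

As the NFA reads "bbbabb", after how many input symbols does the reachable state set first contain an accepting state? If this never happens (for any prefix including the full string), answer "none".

Start in {S}.
Read 'b': {S} → {B}.
Read 'b': {B} → {F, G}.
Read 'b': {F, G} → {S, B, C, E, F}.
None of the earlier sets intersect F, but {S, B, C, E, F} does.

3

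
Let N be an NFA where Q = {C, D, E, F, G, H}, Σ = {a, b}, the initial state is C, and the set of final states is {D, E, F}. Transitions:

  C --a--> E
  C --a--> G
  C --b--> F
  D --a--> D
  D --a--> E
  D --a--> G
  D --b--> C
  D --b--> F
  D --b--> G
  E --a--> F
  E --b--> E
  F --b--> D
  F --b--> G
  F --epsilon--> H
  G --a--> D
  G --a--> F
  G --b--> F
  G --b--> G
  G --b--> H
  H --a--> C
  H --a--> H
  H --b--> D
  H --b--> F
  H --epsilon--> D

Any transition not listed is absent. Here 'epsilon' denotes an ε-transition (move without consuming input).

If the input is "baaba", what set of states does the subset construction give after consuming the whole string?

Start in {C}.
Read 'b': C→{F}; union {F}; ε-closure = {D, F, H}.
Read 'a': D→{D, E, G}, F→∅, H→{C, H}; now {C, D, E, G, H}.
Read 'a': C→{E, G}, D→{D, E, G}, E→{F}, G→{D, F}, H→{C, H}; now {C, D, E, F, G, H}.
Read 'b': C→{F}, D→{C, F, G}, E→{E}, F→{D, G}, G→{F, G, H}, H→{D, F}; now {C, D, E, F, G, H}.
Read 'a': C→{E, G}, D→{D, E, G}, E→{F}, F→∅, G→{D, F}, H→{C, H}; now {C, D, E, F, G, H}.

{C, D, E, F, G, H}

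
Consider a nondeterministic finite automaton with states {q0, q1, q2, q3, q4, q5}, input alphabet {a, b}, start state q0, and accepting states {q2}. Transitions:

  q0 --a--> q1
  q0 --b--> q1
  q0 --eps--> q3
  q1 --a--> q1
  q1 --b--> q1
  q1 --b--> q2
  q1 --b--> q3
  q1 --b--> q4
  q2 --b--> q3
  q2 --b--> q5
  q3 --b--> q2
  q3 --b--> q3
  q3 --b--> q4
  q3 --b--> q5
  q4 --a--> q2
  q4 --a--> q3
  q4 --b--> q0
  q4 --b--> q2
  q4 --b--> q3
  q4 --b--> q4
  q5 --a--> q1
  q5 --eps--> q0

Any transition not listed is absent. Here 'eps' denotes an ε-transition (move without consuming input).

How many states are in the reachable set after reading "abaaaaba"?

3

Start: ε-closure({q0}) = {q0, q3}.
Read 'a': {q0, q3} → {q1}.
Read 'b': {q1} → {q1, q2, q3, q4}.
Read 'a': {q1, q2, q3, q4} → {q1, q2, q3}.
Read 'a': {q1, q2, q3} → {q1}.
Read 'a': {q1} → {q1}.
Read 'a': {q1} → {q1}.
Read 'b': {q1} → {q1, q2, q3, q4}.
Read 'a': {q1, q2, q3, q4} → {q1, q2, q3}.
That set has 3 states.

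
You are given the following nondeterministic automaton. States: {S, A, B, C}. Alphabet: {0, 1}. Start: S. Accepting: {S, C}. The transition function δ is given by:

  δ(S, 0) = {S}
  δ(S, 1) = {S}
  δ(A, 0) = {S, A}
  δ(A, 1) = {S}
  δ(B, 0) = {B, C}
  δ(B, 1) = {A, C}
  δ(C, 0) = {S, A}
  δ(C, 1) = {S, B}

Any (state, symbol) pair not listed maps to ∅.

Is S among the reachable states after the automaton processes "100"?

Start in {S}.
Read '1': S→{S}; now {S}.
Read '0': S→{S}; now {S}.
Read '0': S→{S}; now {S}.
State S is in {S}.

Yes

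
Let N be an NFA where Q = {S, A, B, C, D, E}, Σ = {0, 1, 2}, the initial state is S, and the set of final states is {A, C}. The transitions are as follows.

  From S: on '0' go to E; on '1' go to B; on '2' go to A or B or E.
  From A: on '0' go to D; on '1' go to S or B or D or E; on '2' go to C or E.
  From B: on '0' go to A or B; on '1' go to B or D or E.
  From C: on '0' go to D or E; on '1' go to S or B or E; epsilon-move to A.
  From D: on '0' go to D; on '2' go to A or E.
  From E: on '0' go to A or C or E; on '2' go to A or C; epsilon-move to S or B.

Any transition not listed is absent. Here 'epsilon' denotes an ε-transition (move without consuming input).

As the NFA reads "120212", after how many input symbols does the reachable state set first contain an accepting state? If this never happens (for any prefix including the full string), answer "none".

none

Start in {S}.
Read '1': S→{B}; now {B}.
Read '2': B→∅; now ∅.
The set is empty and remains empty for the remaining 4 symbols.
No reachable set along the way intersects F.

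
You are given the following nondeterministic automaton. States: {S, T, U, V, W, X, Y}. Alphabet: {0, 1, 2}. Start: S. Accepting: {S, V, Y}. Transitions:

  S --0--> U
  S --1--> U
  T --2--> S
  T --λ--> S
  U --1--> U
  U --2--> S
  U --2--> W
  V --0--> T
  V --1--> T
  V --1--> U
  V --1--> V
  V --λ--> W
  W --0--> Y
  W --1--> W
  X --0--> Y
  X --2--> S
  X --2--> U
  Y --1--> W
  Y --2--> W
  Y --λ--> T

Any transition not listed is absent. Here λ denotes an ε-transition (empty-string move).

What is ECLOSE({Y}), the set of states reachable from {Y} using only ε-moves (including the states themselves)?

Begin with {Y}.
ε-move Y → T; add T.
ε-move T → S; add S.

{S, T, Y}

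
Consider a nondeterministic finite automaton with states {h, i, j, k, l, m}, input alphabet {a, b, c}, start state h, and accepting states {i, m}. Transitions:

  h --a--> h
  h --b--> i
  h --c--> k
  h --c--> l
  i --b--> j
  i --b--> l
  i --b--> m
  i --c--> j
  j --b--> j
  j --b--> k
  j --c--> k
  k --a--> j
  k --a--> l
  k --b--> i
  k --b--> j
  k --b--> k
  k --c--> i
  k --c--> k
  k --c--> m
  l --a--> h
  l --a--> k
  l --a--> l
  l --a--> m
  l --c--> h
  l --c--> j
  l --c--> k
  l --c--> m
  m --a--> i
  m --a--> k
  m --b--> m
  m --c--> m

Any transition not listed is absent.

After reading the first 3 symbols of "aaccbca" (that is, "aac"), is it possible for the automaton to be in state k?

Yes

Start in {h}.
Read 'a': h→{h}; now {h}.
Read 'a': h→{h}; now {h}.
Read 'c': h→{k, l}; now {k, l}.
State k is in {k, l}.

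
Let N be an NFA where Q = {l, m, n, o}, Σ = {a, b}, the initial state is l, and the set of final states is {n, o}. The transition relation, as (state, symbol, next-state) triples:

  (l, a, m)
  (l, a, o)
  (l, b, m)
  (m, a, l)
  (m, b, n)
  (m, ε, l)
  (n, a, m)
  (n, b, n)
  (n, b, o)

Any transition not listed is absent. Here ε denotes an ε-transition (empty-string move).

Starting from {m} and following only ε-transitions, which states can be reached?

{l, m}

Begin with {m}.
ε-move m → l; add l.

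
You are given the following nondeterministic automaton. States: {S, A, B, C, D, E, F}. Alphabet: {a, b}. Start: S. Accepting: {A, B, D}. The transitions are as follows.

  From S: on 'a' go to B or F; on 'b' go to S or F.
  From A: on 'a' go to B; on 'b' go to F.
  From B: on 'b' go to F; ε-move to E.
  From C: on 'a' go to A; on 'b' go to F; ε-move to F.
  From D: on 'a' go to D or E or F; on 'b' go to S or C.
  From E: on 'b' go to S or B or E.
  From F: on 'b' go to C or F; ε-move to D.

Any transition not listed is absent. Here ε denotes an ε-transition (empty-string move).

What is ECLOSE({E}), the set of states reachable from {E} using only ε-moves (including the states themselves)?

Begin with {E}.
No ε-moves leave this set, so the closure equals the set itself.

{E}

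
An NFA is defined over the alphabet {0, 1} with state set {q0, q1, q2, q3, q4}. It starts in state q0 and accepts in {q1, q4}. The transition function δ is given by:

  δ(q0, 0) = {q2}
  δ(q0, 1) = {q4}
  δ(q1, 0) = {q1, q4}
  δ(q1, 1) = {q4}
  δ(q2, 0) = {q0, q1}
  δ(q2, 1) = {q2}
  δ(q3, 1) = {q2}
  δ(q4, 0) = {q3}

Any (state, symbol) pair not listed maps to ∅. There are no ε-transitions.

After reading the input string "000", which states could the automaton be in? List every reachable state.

{q1, q2, q4}

Start in {q0}.
Read '0': q0→{q2}; now {q2}.
Read '0': q2→{q0, q1}; now {q0, q1}.
Read '0': q0→{q2}, q1→{q1, q4}; now {q1, q2, q4}.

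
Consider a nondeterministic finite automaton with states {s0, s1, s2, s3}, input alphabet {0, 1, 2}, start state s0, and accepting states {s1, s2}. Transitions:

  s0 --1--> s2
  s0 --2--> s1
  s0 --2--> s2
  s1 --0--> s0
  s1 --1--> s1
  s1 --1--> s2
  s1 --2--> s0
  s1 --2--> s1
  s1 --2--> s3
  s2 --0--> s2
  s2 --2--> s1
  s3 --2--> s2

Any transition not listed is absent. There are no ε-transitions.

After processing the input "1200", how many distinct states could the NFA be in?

0

Start in {s0}.
Read '1': {s0} → {s2}.
Read '2': {s2} → {s1}.
Read '0': {s1} → {s0}.
Read '0': {s0} → ∅.
That set has 0 states.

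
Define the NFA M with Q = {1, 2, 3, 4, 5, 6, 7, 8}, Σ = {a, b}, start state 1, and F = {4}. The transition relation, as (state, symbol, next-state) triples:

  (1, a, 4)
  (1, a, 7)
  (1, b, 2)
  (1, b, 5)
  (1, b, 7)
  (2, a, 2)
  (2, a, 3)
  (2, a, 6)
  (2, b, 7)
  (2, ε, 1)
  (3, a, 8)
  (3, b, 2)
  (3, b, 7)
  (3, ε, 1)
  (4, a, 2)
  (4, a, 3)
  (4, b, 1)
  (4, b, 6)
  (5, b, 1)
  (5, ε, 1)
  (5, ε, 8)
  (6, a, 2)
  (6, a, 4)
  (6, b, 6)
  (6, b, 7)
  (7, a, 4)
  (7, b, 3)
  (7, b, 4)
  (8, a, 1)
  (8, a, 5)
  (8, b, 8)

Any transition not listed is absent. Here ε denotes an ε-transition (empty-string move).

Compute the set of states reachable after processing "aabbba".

Start in {1}.
Read 'a': 1→{4, 7}; now {4, 7}.
Read 'a': 4→{2, 3}, 7→{4}; union {2, 3, 4}; ε-closure = {1, 2, 3, 4}.
Read 'b': 1→{2, 5, 7}, 2→{7}, 3→{2, 7}, 4→{1, 6}; union {1, 2, 5, 6, 7}; ε-closure = {1, 2, 5, 6, 7, 8}.
Read 'b': 1→{2, 5, 7}, 2→{7}, 5→{1}, 6→{6, 7}, 7→{3, 4}, 8→{8}; now {1, 2, 3, 4, 5, 6, 7, 8}.
Read 'b': 1→{2, 5, 7}, 2→{7}, 3→{2, 7}, 4→{1, 6}, 5→{1}, 6→{6, 7}, 7→{3, 4}, 8→{8}; now {1, 2, 3, 4, 5, 6, 7, 8}.
Read 'a': 1→{4, 7}, 2→{2, 3, 6}, 3→{8}, 4→{2, 3}, 5→∅, 6→{2, 4}, 7→{4}, 8→{1, 5}; now {1, 2, 3, 4, 5, 6, 7, 8}.

{1, 2, 3, 4, 5, 6, 7, 8}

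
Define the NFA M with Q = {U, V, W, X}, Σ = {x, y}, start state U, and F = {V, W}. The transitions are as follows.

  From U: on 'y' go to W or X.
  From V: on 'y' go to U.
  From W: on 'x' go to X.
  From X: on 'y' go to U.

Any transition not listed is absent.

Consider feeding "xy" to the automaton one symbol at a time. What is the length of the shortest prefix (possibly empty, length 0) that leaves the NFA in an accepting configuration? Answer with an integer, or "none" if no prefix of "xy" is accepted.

Start in {U}.
Read 'x': {U} → ∅.
The set is empty and remains empty for the remaining 1 symbol.
No reachable set along the way intersects F.

none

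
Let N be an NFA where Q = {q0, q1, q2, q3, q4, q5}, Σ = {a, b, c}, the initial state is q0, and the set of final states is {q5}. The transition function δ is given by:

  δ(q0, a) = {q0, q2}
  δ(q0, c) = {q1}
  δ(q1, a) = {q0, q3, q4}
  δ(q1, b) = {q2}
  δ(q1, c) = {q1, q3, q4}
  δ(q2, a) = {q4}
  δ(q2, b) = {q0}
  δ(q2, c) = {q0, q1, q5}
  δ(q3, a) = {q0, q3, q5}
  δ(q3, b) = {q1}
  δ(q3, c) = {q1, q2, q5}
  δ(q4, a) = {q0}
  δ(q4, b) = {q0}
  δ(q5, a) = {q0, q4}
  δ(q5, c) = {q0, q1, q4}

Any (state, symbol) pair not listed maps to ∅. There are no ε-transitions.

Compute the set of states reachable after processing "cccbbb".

{q0}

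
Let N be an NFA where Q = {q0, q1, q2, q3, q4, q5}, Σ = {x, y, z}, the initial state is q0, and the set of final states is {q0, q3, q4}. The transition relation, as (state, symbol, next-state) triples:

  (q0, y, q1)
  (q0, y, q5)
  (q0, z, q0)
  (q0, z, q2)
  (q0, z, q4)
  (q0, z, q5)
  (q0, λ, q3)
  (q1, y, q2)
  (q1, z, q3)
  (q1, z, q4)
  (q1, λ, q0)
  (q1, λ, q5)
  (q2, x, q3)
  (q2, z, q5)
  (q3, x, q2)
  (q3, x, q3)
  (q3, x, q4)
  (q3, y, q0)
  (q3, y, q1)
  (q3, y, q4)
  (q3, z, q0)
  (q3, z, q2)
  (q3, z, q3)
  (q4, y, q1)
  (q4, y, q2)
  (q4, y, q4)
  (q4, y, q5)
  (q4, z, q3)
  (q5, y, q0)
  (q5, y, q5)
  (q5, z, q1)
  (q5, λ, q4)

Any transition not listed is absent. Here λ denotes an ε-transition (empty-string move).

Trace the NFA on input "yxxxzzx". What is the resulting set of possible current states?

{q2, q3, q4}

Start: ε-closure({q0}) = {q0, q3}.
Read 'y': q0→{q1, q5}, q3→{q0, q1, q4}; union {q0, q1, q4, q5}; ε-closure = {q0, q1, q3, q4, q5}.
Read 'x': q0→∅, q1→∅, q3→{q2, q3, q4}, q4→∅, q5→∅; now {q2, q3, q4}.
Read 'x': q2→{q3}, q3→{q2, q3, q4}, q4→∅; now {q2, q3, q4}.
Read 'x': q2→{q3}, q3→{q2, q3, q4}, q4→∅; now {q2, q3, q4}.
Read 'z': q2→{q5}, q3→{q0, q2, q3}, q4→{q3}; union {q0, q2, q3, q5}; ε-closure = {q0, q2, q3, q4, q5}.
Read 'z': q0→{q0, q2, q4, q5}, q2→{q5}, q3→{q0, q2, q3}, q4→{q3}, q5→{q1}; now {q0, q1, q2, q3, q4, q5}.
Read 'x': q0→∅, q1→∅, q2→{q3}, q3→{q2, q3, q4}, q4→∅, q5→∅; now {q2, q3, q4}.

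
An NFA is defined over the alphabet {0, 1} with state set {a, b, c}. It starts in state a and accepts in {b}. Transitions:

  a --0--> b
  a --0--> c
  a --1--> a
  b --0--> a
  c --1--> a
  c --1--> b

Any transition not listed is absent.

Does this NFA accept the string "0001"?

Yes

Start in {a}.
Read '0': a→{b, c}; now {b, c}.
Read '0': b→{a}, c→∅; now {a}.
Read '0': a→{b, c}; now {b, c}.
Read '1': b→∅, c→{a, b}; now {a, b}.
The final set {a, b} contains the accepting state b.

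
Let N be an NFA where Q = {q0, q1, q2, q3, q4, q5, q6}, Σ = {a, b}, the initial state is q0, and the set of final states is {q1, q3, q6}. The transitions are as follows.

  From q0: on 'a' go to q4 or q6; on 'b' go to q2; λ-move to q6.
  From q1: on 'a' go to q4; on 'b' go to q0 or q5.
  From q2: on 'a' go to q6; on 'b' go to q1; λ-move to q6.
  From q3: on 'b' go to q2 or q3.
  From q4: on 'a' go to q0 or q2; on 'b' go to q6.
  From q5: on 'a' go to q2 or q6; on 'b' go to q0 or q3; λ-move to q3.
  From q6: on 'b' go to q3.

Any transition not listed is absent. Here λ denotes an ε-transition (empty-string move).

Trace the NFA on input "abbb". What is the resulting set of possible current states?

{q1, q2, q3, q6}

Start: ε-closure({q0}) = {q0, q6}.
Read 'a': {q0, q6} → {q4, q6}.
Read 'b': {q4, q6} → {q3, q6}.
Read 'b': {q3, q6} → {q2, q3, q6}.
Read 'b': {q2, q3, q6} → {q1, q2, q3, q6}.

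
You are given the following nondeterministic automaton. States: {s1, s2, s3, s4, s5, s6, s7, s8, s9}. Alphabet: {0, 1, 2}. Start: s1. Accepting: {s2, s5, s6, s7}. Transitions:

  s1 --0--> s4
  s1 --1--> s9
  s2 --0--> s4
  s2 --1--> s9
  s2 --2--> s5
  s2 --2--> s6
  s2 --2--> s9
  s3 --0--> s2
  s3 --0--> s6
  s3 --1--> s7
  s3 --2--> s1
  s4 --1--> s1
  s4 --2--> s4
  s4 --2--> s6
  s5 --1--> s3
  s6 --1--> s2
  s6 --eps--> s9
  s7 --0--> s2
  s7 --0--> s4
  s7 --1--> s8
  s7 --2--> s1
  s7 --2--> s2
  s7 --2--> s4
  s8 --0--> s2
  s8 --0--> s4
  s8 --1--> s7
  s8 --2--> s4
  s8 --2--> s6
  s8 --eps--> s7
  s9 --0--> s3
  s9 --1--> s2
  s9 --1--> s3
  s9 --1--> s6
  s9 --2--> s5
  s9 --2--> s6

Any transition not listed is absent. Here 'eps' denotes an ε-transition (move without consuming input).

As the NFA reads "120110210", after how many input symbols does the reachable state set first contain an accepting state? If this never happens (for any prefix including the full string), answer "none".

Start in {s1}.
Read '1': {s1} → {s9}.
Read '2': {s9} → {s5, s6, s9}.
None of the earlier sets intersect F, but {s5, s6, s9} does.

2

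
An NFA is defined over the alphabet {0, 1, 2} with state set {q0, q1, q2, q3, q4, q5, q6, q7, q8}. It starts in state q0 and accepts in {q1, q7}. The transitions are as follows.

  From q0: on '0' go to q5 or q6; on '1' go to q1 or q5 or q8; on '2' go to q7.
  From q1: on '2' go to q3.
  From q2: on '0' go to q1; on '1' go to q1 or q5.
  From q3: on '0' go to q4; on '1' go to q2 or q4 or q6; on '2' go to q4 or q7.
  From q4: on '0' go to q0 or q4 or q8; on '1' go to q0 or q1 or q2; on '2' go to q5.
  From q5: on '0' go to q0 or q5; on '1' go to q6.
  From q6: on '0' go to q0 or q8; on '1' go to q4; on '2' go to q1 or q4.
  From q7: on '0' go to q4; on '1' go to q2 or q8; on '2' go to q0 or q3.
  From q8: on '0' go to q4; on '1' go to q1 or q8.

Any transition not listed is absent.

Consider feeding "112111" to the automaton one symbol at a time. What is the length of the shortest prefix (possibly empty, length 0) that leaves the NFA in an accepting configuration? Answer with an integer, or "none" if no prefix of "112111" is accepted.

1

Start in {q0}.
Read '1': {q0} → {q1, q5, q8}.
None of the earlier sets intersect F, but {q1, q5, q8} does.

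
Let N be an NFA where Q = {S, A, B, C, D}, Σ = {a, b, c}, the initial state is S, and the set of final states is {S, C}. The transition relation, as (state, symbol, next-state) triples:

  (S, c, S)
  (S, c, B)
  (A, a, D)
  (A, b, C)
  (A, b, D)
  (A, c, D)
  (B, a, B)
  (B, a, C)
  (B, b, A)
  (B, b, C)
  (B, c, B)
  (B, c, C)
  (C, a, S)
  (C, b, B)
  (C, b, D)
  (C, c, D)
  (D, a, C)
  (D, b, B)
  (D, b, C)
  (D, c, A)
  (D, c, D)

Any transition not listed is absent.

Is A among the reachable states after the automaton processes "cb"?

Start in {S}.
Read 'c': S→{S, B}; now {S, B}.
Read 'b': S→∅, B→{A, C}; now {A, C}.
State A is in {A, C}.

Yes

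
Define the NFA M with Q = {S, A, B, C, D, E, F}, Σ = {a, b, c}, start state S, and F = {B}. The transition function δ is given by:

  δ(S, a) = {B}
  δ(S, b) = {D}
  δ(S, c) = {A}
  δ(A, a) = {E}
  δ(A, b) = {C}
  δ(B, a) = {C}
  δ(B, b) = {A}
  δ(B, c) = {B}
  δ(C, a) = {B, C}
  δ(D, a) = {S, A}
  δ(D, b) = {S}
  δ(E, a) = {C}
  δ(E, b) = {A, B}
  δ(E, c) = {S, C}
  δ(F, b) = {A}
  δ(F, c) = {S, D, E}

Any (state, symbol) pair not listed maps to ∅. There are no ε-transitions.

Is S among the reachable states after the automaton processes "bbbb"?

Start in {S}.
Read 'b': {S} → {D}.
Read 'b': {D} → {S}.
Read 'b': {S} → {D}.
Read 'b': {D} → {S}.
State S is in {S}.

Yes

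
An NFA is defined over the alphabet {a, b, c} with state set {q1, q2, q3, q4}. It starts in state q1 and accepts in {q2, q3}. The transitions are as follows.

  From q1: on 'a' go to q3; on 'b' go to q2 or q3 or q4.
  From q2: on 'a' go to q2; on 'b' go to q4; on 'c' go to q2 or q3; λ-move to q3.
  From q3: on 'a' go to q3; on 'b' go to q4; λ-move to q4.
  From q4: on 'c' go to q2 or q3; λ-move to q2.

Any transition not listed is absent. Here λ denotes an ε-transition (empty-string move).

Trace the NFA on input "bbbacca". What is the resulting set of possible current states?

Start in {q1}.
Read 'b': {q1} → {q2, q3, q4}.
Read 'b': {q2, q3, q4} → {q2, q3, q4}.
Read 'b': {q2, q3, q4} → {q2, q3, q4}.
Read 'a': {q2, q3, q4} → {q2, q3, q4}.
Read 'c': {q2, q3, q4} → {q2, q3, q4}.
Read 'c': {q2, q3, q4} → {q2, q3, q4}.
Read 'a': {q2, q3, q4} → {q2, q3, q4}.

{q2, q3, q4}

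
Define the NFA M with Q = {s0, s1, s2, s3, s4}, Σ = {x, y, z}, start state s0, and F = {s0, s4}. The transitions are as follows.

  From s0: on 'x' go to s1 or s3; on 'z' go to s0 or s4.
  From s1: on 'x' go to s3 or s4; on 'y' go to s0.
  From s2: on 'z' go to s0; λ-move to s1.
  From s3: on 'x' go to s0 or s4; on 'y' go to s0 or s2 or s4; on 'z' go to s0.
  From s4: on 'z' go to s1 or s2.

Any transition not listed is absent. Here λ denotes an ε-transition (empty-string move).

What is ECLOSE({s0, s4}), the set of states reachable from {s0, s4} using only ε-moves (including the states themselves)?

{s0, s4}

Begin with {s0, s4}.
No ε-moves leave this set, so the closure equals the set itself.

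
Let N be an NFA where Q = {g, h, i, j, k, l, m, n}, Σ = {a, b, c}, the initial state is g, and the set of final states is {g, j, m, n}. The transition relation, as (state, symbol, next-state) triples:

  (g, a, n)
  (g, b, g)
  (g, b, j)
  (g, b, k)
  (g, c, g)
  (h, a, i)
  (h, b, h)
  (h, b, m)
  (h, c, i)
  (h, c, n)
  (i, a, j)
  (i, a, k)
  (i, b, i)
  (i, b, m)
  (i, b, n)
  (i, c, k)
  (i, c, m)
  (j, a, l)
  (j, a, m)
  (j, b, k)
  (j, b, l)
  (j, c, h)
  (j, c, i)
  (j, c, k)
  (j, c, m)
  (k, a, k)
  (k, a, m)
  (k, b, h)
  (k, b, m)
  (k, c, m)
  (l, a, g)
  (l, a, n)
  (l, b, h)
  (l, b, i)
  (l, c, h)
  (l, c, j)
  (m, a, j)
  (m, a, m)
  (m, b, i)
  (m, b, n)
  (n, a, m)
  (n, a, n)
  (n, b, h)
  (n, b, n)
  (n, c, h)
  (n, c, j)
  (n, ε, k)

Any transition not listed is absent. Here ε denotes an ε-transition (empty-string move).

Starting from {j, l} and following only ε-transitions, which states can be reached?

Begin with {j, l}.
No ε-moves leave this set, so the closure equals the set itself.

{j, l}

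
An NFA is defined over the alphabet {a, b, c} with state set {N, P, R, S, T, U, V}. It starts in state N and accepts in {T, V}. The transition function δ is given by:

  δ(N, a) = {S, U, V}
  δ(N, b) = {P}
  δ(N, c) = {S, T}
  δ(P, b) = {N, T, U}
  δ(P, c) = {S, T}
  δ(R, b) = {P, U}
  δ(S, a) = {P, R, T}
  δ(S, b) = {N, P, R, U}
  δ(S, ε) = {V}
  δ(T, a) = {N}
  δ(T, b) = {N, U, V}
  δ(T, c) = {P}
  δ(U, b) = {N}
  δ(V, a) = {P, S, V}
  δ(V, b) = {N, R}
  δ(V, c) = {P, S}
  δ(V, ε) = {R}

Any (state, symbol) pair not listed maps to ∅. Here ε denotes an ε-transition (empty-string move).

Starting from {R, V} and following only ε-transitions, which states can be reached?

Begin with {R, V}.
No ε-moves leave this set, so the closure equals the set itself.

{R, V}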